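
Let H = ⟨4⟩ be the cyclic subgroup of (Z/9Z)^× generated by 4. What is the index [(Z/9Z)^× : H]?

2

The order of 4 must divide φ(9) = φ(3^2) = 3·(3−1) = 6 = 2 · 3.
Divisors of 6: 1, 2, 3, 6.
Compute 4^d (mod 9) for the divisors d until we hit 1:
4^1 ≡ 4 (mod 9)
4^2 ≡ 7 (mod 9)
4^3 ≡ 1 (mod 9) ✓
The order of 4 is 3, so the subgroup it generates has 3 elements.
The index is φ(9) / ord(4) = 6 / 3 = 2.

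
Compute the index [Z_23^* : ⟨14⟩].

Since 14 ∈ (Z/23Z)^×, its order divides φ(23) = 23 − 1 = 22 = 2 · 11.
Divisors of 22: 1, 2, 11, 22.
Evaluate successive powers at the divisors of 22:
14^1 ≡ 14
14^2 ≡ 12
14^11 ≡ 22
14^22 ≡ 1
Thus |⟨14⟩| = ord(14) = 22.
The index is φ(23) / ord(14) = 22 / 22 = 1.

1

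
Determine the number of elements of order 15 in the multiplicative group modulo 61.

8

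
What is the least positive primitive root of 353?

φ(353) = 353 − 1 = 352 = 2^5 · 11.
Test candidates g = 2, 3, … against the prime factors q ∈ {2, 11} of φ(353): g is a generator iff g^(352/q) ≢ 1 for every such q.
g = 2: 2^176 ≡ 1 — hits 1, so not a primitive root.
g = 3: 3^176 ≡ 352; 3^32 ≡ 140 — none is 1, so 3 is a primitive root.
So 3 is the smallest generator of (Z/353Z)^×.

3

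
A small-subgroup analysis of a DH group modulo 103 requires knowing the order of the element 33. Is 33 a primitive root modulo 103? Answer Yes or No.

No

φ(103) = 103 − 1 = 102 = 2 · 3 · 17.
Test 33^(102/q) mod 103 for each prime factor q of 102:
33^51 ≡ 1 (mod 103)  [q = 2: ≡ 1 ✗]
33^34 ≡ 56 (mod 103)  [q = 3: ≢ 1 ✓]
33^6 ≡ 100 (mod 103)  [q = 17: ≢ 1 ✓]
Since 33^51 ≡ 1, the order of 33 divides 51 < 102, so 33 is not a primitive root.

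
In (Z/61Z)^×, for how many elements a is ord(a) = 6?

2

φ(61) = 61 − 1 = 60 = 2^2 · 3 · 5.
Since (Z/61Z)^× is cyclic of order 60, the number of elements of order d is φ(d) when d | 60 and 0 otherwise.
6 = 2 · 3 divides 60, and φ(6) = 2.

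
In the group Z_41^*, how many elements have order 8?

4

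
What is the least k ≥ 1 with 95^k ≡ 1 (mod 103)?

The order of 95 must divide φ(103) = 103 − 1 = 102 = 2 · 3 · 17.
Divisors of 102: 1, 2, 3, 6, 17, 34, 51, 102.
Check 95^d mod 103 for each divisor in increasing order:
95^1 ≡ 95 (mod 103)
95^2 ≡ 64 (mod 103)
95^3 ≡ 3 (mod 103)
95^6 ≡ 9 (mod 103)
95^17 ≡ 102 (mod 103)
95^34 ≡ 1 (mod 103) ✓
Hence ord(95) = 34.

34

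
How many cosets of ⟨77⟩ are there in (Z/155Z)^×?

Since 77 ∈ (Z/155Z)^×, its order divides φ(155) = φ(5·31) = (5−1)·(31−1) = 4·30 = 120 = 2^3 · 3 · 5.
Divisors of 120: 1, 2, 3, 4, 5, 6, 8, 10, 12, 15, 20, 24, 30, 40, 60, 120.
Check 77^d mod 155 for each divisor in increasing order:
77^1 ≡ 77
77^2 ≡ 39
77^3 ≡ 58
77^4 ≡ 126
77^5 ≡ 92
77^6 ≡ 109
77^8 ≡ 66
77^10 ≡ 94
77^12 ≡ 101
77^15 ≡ 123
77^20 ≡ 1
So ord_155(77) = 20, hence |⟨77⟩| = 20.
Index = |(Z/155Z)^×| / |⟨77⟩| = 120 / 20 = 6.

6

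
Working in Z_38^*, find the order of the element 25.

9

ord(25) | φ(38) = φ(2)·φ(19) = 1·18 = 18 = 2 · 3^2.
Divisors of 18: 1, 2, 3, 6, 9, 18.
Compute 25^d (mod 38) for the divisors d until we hit 1:
25^1 ≡ 25
25^2 ≡ 17
25^3 ≡ 7
25^6 ≡ 11
25^9 ≡ 1
So ord_38(25) = 9.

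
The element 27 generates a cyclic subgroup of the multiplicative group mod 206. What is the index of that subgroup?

3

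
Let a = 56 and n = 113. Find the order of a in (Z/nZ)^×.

28

By Lagrange's theorem, ord_113(56) divides φ(113) = 113 − 1 = 112 = 2^4 · 7.
Divisors of 112: 1, 2, 4, 7, 8, 14, 16, 28, 56, 112.
Check 56^d mod 113 for each divisor in increasing order:
56^1 ≡ 56 (mod 113)
56^2 ≡ 85 (mod 113)
56^4 ≡ 106 (mod 113)
56^7 ≡ 15 (mod 113)
56^8 ≡ 49 (mod 113)
56^14 ≡ 112 (mod 113)
56^16 ≡ 28 (mod 113)
56^28 ≡ 1 (mod 113) ✓
Hence ord(56) = 28.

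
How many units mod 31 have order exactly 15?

8

φ(31) = 31 − 1 = 30 = 2 · 3 · 5.
(Z/31Z)^× is cyclic (|G| = 30); a cyclic group of order m has exactly φ(d) elements of each order d | m, and none otherwise.
15 = 3 · 5 divides 30, and φ(15) = 8.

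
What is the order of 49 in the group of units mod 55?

10

By Lagrange's theorem, ord_55(49) divides φ(55) = φ(5·11) = (5−1)·(11−1) = 4·10 = 40 = 2^3 · 5.
Divisors of 40: 1, 2, 4, 5, 8, 10, 20, 40.
Check 49^d mod 55 for each divisor in increasing order:
49^1 ≡ 49 (mod 55)
49^2 ≡ 36 (mod 55)
49^4 ≡ 31 (mod 55)
49^5 ≡ 34 (mod 55)
49^8 ≡ 26 (mod 55)
49^10 ≡ 1 (mod 55) ✓
Therefore the multiplicative order of 49 modulo 55 is 10.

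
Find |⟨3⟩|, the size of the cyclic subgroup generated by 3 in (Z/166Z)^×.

By Lagrange's theorem, ord_166(3) divides φ(166) = φ(2)·φ(83) = 1·82 = 82 = 2 · 41.
Divisors of 82: 1, 2, 41, 82.
Test each divisor d:
3^1 ≡ 3
3^2 ≡ 9
3^41 ≡ 1
The smallest such exponent is 41, so the order of 3 is 41.

41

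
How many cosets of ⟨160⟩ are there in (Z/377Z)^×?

4

ord(160) | φ(377) = φ(13·29) = (13−1)·(29−1) = 12·28 = 336 = 2^4 · 3 · 7.
Divisors of 336: 1, 2, 3, 4, 6, 7, 8, 12, 14, 16, 21, 24, 28, 42, 48, 56, 84, 112, 168, 336.
Evaluate successive powers at the divisors of 336:
160^1 ≡ 160
160^2 ≡ 341
160^3 ≡ 272
160^4 ≡ 165
160^6 ≡ 92
160^7 ≡ 17
160^8 ≡ 81
160^12 ≡ 170
160^14 ≡ 289
160^16 ≡ 152
160^21 ≡ 12
160^24 ≡ 248
160^28 ≡ 204
160^42 ≡ 144
160^48 ≡ 53
160^56 ≡ 146
160^84 ≡ 1
Thus |⟨160⟩| = ord(160) = 84.
Index = |(Z/377Z)^×| / |⟨160⟩| = 336 / 84 = 4.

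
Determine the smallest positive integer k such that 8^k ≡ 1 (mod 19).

6

ord(8) | φ(19) = 19 − 1 = 18 = 2 · 3^2.
Divisors of 18: 1, 2, 3, 6, 9, 18.
Check 8^d mod 19 for each divisor in increasing order:
8^1 ≡ 8
8^2 ≡ 7
8^3 ≡ 18
8^6 ≡ 1
The smallest such exponent is 6, so the order of 8 is 6.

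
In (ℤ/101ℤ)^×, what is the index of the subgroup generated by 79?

4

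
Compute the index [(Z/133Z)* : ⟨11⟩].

36

Since 11 ∈ (Z/133Z)^×, its order divides φ(133) = φ(7·19) = (7−1)·(19−1) = 6·18 = 108 = 2^2 · 3^3.
Divisors of 108: 1, 2, 3, 4, 6, 9, 12, 18, 27, 36, 54, 108.
Check 11^d mod 133 for each divisor in increasing order:
11^1 ≡ 11
11^2 ≡ 121
11^3 ≡ 1
The order of 11 is 3, so the subgroup it generates has 3 elements.
[(Z/133Z)^× : ⟨11⟩] = 108/3 = 36.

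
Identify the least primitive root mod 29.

φ(29) = 29 − 1 = 28 = 2^2 · 7.
Test candidates g = 2, 3, … against the prime factors q ∈ {2, 7} of φ(29): g is a generator iff g^(28/q) ≢ 1 for every such q.
g = 2: 2^14 ≡ 28; 2^4 ≡ 16 — none is 1, so 2 is a primitive root.
So 2 is the smallest generator of (Z/29Z)^×.

2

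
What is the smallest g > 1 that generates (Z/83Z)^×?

2

φ(83) = 83 − 1 = 82 = 2 · 41.
g is a primitive root iff g^(82/q) ≢ 1 (mod 83) for each prime q ∈ {2, 41}.
g = 2: 2^41 ≡ 82; 2^2 ≡ 4 — none is 1, so 2 is a primitive root.
So 2 is the smallest generator of (Z/83Z)^×.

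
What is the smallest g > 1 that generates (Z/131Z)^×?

2

φ(131) = 131 − 1 = 130 = 2 · 5 · 13.
Test candidates g = 2, 3, … against the prime factors q ∈ {2, 5, 13} of φ(131): g is a generator iff g^(130/q) ≢ 1 for every such q.
g = 2: 2^65 ≡ 130; 2^26 ≡ 53; 2^10 ≡ 107 — none is 1, so 2 is a primitive root.
Hence the least primitive root of 131 is 2.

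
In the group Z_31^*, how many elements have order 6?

φ(31) = 31 − 1 = 30 = 2 · 3 · 5.
(Z/31Z)^× is cyclic (|G| = 30); a cyclic group of order m has exactly φ(d) elements of each order d | m, and none otherwise.
6 = 2 · 3 divides 30, and φ(6) = 2.

2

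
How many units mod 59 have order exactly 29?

28

φ(59) = 59 − 1 = 58 = 2 · 29.
Since (Z/59Z)^× is cyclic of order 58, the number of elements of order d is φ(d) when d | 58 and 0 otherwise.
29 | 58, and φ(29) = 29 − 1 = 28.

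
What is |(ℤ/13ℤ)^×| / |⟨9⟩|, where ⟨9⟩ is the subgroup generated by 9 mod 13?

Since 9 ∈ (Z/13Z)^×, its order divides φ(13) = 13 − 1 = 12 = 2^2 · 3.
Divisors of 12: 1, 2, 3, 4, 6, 12.
Test each divisor d:
9^1 ≡ 9
9^2 ≡ 3
9^3 ≡ 1
Thus |⟨9⟩| = ord(9) = 3.
[(Z/13Z)^× : ⟨9⟩] = 12/3 = 4.

4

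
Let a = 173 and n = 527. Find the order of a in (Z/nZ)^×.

240

ord(173) | φ(527) = φ(17·31) = (17−1)·(31−1) = 16·30 = 480 = 2^5 · 3 · 5.
Divisors of 480: 1, 2, 3, 4, 5, 6, 8, 10, 12, 15, 16, 20, 24, 30, 32, 40, 48, 60, 80, 96, 120, 160, 240, 480.
Check 173^d mod 527 for each divisor in increasing order:
173^1 ≡ 173 (mod 527)
173^2 ≡ 417 (mod 527)
173^3 ≡ 469 (mod 527)
173^4 ≡ 506 (mod 527)
173^5 ≡ 56 (mod 527)
173^6 ≡ 202 (mod 527)
173^8 ≡ 441 (mod 527)
173^10 ≡ 501 (mod 527)
173^12 ≡ 225 (mod 527)
173^15 ≡ 125 (mod 527)
173^16 ≡ 18 (mod 527)
173^20 ≡ 149 (mod 527)
173^24 ≡ 33 (mod 527)
173^30 ≡ 342 (mod 527)
173^32 ≡ 324 (mod 527)
173^40 ≡ 67 (mod 527)
173^48 ≡ 35 (mod 527)
173^60 ≡ 497 (mod 527)
173^80 ≡ 273 (mod 527)
173^96 ≡ 171 (mod 527)
173^120 ≡ 373 (mod 527)
173^160 ≡ 222 (mod 527)
173^240 ≡ 1 (mod 527) ✓
So ord_527(173) = 240.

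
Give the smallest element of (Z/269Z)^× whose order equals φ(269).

φ(269) = 269 − 1 = 268 = 2^2 · 67.
Test candidates g = 2, 3, … against the prime factors q ∈ {2, 67} of φ(269): g is a generator iff g^(268/q) ≢ 1 for every such q.
g = 2: 2^134 ≡ 268; 2^4 ≡ 16 — none is 1, so 2 is a primitive root.
The smallest primitive root modulo 269 is 2.

2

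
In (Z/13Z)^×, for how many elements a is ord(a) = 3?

2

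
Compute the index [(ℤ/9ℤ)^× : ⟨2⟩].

The order of 2 must divide φ(9) = φ(3^2) = 3·(3−1) = 6 = 2 · 3.
Divisors of 6: 1, 2, 3, 6.
Test each divisor d:
2^1 ≡ 2 (mod 9)
2^2 ≡ 4 (mod 9)
2^3 ≡ 8 (mod 9)
2^6 ≡ 1 (mod 9) ✓
The order of 2 is 6, so the subgroup it generates has 6 elements.
Index = |(Z/9Z)^×| / |⟨2⟩| = 6 / 6 = 1.

1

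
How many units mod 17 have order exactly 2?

1

φ(17) = 17 − 1 = 16 = 2^4.
Since (Z/17Z)^× is cyclic of order 16, the number of elements of order d is φ(d) when d | 16 and 0 otherwise.
2 | 16, and φ(2) = 2 − 1 = 1.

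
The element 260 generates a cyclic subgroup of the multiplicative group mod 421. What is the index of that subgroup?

7

ord(260) | φ(421) = 421 − 1 = 420 = 2^2 · 3 · 5 · 7.
Divisors of 420: 1, 2, 3, 4, 5, 6, 7, 10, 12, 14, 15, 20, 21, 28, 30, 35, 42, 60, 70, 84, 105, 140, 210, 420.
Compute 260^d (mod 421) for the divisors d until we hit 1:
260^1 ≡ 260 (mod 421)
260^2 ≡ 240 (mod 421)
260^3 ≡ 92 (mod 421)
260^4 ≡ 344 (mod 421)
260^5 ≡ 188 (mod 421)
260^6 ≡ 44 (mod 421)
260^7 ≡ 73 (mod 421)
260^10 ≡ 401 (mod 421)
260^12 ≡ 252 (mod 421)
260^14 ≡ 277 (mod 421)
260^15 ≡ 29 (mod 421)
260^20 ≡ 400 (mod 421)
260^21 ≡ 13 (mod 421)
260^28 ≡ 107 (mod 421)
260^30 ≡ 420 (mod 421)
260^35 ≡ 233 (mod 421)
260^42 ≡ 169 (mod 421)
260^60 ≡ 1 (mod 421) ✓
The order of 260 is 60, so the subgroup it generates has 60 elements.
The index is φ(421) / ord(260) = 420 / 60 = 7.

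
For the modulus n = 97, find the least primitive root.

5

φ(97) = 97 − 1 = 96 = 2^5 · 3.
g is a primitive root iff g^(96/q) ≢ 1 (mod 97) for each prime q ∈ {2, 3}.
g = 2: 2^48 ≡ 1 — hits 1, so not a primitive root.
g = 3: 3^48 ≡ 1 — hits 1, so not a primitive root.
g = 4: 4^48 ≡ 1 — hits 1, so not a primitive root.
g = 5: 5^48 ≡ 96; 5^32 ≡ 35 — none is 1, so 5 is a primitive root.
So 5 is the smallest generator of (Z/97Z)^×.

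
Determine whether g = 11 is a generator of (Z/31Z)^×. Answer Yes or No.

φ(31) = 31 − 1 = 30 = 2 · 3 · 5.
It suffices to check that the order of 11 is not a proper divisor of 30: compute 11^(30/q) for q ∈ {2, 3, 5}.
11^15 ≡ 30 (mod 31)  [q = 2: ≢ 1 ✓]
11^10 ≡ 5 (mod 31)  [q = 3: ≢ 1 ✓]
11^6 ≡ 4 (mod 31)  [q = 5: ≢ 1 ✓]
Every test exponent gives a nontrivial residue, hence 11 generates the full group.

Yes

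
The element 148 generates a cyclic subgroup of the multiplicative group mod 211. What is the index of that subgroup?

30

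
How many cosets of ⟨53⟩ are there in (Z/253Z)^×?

ord(53) | φ(253) = φ(11·23) = (11−1)·(23−1) = 10·22 = 220 = 2^2 · 5 · 11.
Divisors of 220: 1, 2, 4, 5, 10, 11, 20, 22, 44, 55, 110, 220.
Evaluate successive powers at the divisors of 220:
53^1 ≡ 53 (mod 253)
53^2 ≡ 26 (mod 253)
53^4 ≡ 170 (mod 253)
53^5 ≡ 155 (mod 253)
53^10 ≡ 243 (mod 253)
53^11 ≡ 229 (mod 253)
53^20 ≡ 100 (mod 253)
53^22 ≡ 70 (mod 253)
53^44 ≡ 93 (mod 253)
53^55 ≡ 45 (mod 253)
53^110 ≡ 1 (mod 253) ✓
So ord_253(53) = 110, hence |⟨53⟩| = 110.
[(Z/253Z)^× : ⟨53⟩] = 220/110 = 2.

2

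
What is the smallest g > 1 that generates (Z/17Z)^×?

3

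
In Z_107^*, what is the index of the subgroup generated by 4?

2

ord(4) | φ(107) = 107 − 1 = 106 = 2 · 53.
Divisors of 106: 1, 2, 53, 106.
Check 4^d mod 107 for each divisor in increasing order:
4^1 ≡ 4 (mod 107)
4^2 ≡ 16 (mod 107)
4^53 ≡ 1 (mod 107) ✓
So ord_107(4) = 53, hence |⟨4⟩| = 53.
The index is φ(107) / ord(4) = 106 / 53 = 2.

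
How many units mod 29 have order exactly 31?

0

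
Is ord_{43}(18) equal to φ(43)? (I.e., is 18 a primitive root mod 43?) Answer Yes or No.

φ(43) = 43 − 1 = 42 = 2 · 3 · 7.
An element g generates (Z/43Z)^× iff g^(42/q) ≢ 1 (mod 43) for each prime q ∈ {2, 3, 7}.
18^21 ≡ 42 (mod 43)  [q = 2: ≢ 1 ✓]
18^14 ≡ 6 (mod 43)  [q = 3: ≢ 1 ✓]
18^6 ≡ 41 (mod 43)  [q = 7: ≢ 1 ✓]
None equal 1, so ord_43(18) = 42: 18 is a primitive root.

Yes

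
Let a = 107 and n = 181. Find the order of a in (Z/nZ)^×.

20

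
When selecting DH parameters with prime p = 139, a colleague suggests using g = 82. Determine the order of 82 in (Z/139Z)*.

By Lagrange's theorem, ord_139(82) divides φ(139) = 139 − 1 = 138 = 2 · 3 · 23.
Divisors of 138: 1, 2, 3, 6, 23, 46, 69, 138.
Check 82^d mod 139 for each divisor in increasing order:
82^1 ≡ 82
82^2 ≡ 52
82^3 ≡ 94
82^6 ≡ 79
82^23 ≡ 138
82^46 ≡ 1
The smallest such exponent is 46, so the order of 82 is 46.

46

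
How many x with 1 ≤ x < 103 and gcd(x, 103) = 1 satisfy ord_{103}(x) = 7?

0

φ(103) = 103 − 1 = 102 = 2 · 3 · 17.
In a cyclic group of order 102, there are φ(d) elements of order d for each divisor d of 102, and zero for non-divisors.
Since 7 ∤ 102, the count is 0.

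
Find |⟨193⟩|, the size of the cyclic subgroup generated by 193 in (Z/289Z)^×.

272

ord(193) | φ(289) = φ(17^2) = 17·(17−1) = 272 = 2^4 · 17.
Divisors of 272: 1, 2, 4, 8, 16, 17, 34, 68, 136, 272.
Check 193^d mod 289 for each divisor in increasing order:
193^1 ≡ 193 (mod 289)
193^2 ≡ 257 (mod 289)
193^4 ≡ 157 (mod 289)
193^8 ≡ 84 (mod 289)
193^16 ≡ 120 (mod 289)
193^17 ≡ 40 (mod 289)
193^34 ≡ 155 (mod 289)
193^68 ≡ 38 (mod 289)
193^136 ≡ 288 (mod 289)
193^272 ≡ 1 (mod 289) ✓
Hence ord(193) = 272.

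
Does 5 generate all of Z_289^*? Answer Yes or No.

φ(289) = φ(17^2) = 17·(17−1) = 272 = 2^4 · 17.
5 is a primitive root mod 289 iff 5^(φ(289)/q) ≢ 1 for every prime q | φ(289), i.e. q ∈ {2, 17}.
5^136 ≡ 288 (mod 289)  [q = 2: ≢ 1 ✓]
5^16 ≡ 205 (mod 289)  [q = 17: ≢ 1 ✓]
None equal 1, so ord_289(5) = 272: 5 is a primitive root.

Yes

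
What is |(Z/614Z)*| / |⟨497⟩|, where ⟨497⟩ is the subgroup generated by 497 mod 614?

2

The order of 497 must divide φ(614) = φ(2)·φ(307) = 1·306 = 306 = 2 · 3^2 · 17.
Divisors of 306: 1, 2, 3, 6, 9, 17, 18, 34, 51, 102, 153, 306.
Evaluate successive powers at the divisors of 306:
497^1 ≡ 497
497^2 ≡ 181
497^3 ≡ 313
497^6 ≡ 343
497^9 ≡ 523
497^17 ≡ 475
497^18 ≡ 299
497^34 ≡ 287
497^51 ≡ 17
497^102 ≡ 289
497^153 ≡ 1
So ord_614(497) = 153, hence |⟨497⟩| = 153.
[(Z/614Z)^× : ⟨497⟩] = 306/153 = 2.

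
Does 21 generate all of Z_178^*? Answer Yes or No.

No

φ(178) = φ(2)·φ(89) = 1·88 = 88 = 2^3 · 11.
It suffices to check that the order of 21 is not a proper divisor of 88: compute 21^(88/q) for q ∈ {2, 11}.
21^44 ≡ 1 (mod 178)  [q = 2: ≡ 1 ✗]
21^8 ≡ 167 (mod 178)  [q = 11: ≢ 1 ✓]
Since 21^44 ≡ 1, the order of 21 divides 44 < 88, so 21 is not a primitive root.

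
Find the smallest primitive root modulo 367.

φ(367) = 367 − 1 = 366 = 2 · 3 · 61.
g is a primitive root iff g^(366/q) ≢ 1 (mod 367) for each prime q ∈ {2, 3, 61}.
g = 2: 2^183 ≡ 1 — hits 1, so not a primitive root.
g = 3: 3^183 ≡ 366; 3^122 ≡ 1 — hits 1, so not a primitive root.
g = 4: 4^183 ≡ 1 — hits 1, so not a primitive root.
g = 5: 5^183 ≡ 366; 5^122 ≡ 1 — hits 1, so not a primitive root.
g = 6: 6^183 ≡ 366; 6^122 ≡ 283; 6^6 ≡ 47 — none is 1, so 6 is a primitive root.
Hence the least primitive root of 367 is 6.

6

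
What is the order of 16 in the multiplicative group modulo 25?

By Lagrange's theorem, ord_25(16) divides φ(25) = φ(5^2) = 5·(5−1) = 20 = 2^2 · 5.
Divisors of 20: 1, 2, 4, 5, 10, 20.
Compute 16^d (mod 25) for the divisors d until we hit 1:
16^1 ≡ 16 (mod 25)
16^2 ≡ 6 (mod 25)
16^4 ≡ 11 (mod 25)
16^5 ≡ 1 (mod 25) ✓
The smallest such exponent is 5, so the order of 16 is 5.

5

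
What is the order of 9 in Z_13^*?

ord(9) | φ(13) = 13 − 1 = 12 = 2^2 · 3.
Divisors of 12: 1, 2, 3, 4, 6, 12.
Evaluate successive powers at the divisors of 12:
9^1 ≡ 9
9^2 ≡ 3
9^3 ≡ 1
Hence ord(9) = 3.

3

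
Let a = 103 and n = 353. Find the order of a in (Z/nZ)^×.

352

The order of 103 must divide φ(353) = 353 − 1 = 352 = 2^5 · 11.
Divisors of 352: 1, 2, 4, 8, 11, 16, 22, 32, 44, 88, 176, 352.
Test each divisor d:
103^1 ≡ 103 (mod 353)
103^2 ≡ 19 (mod 353)
103^4 ≡ 8 (mod 353)
103^8 ≡ 64 (mod 353)
103^11 ≡ 286 (mod 353)
103^16 ≡ 213 (mod 353)
103^22 ≡ 253 (mod 353)
103^32 ≡ 185 (mod 353)
103^44 ≡ 116 (mod 353)
103^88 ≡ 42 (mod 353)
103^176 ≡ 352 (mod 353)
103^352 ≡ 1 (mod 353) ✓
So ord_353(103) = 352.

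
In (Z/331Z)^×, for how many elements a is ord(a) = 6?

2

φ(331) = 331 − 1 = 330 = 2 · 3 · 5 · 11.
(Z/331Z)^× is cyclic (|G| = 330); a cyclic group of order m has exactly φ(d) elements of each order d | m, and none otherwise.
6 = 2 · 3 divides 330, and φ(6) = 2.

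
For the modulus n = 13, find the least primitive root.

φ(13) = 13 − 1 = 12 = 2^2 · 3.
Test candidates g = 2, 3, … against the prime factors q ∈ {2, 3} of φ(13): g is a generator iff g^(12/q) ≢ 1 for every such q.
g = 2: 2^6 ≡ 12; 2^4 ≡ 3 — none is 1, so 2 is a primitive root.
So 2 is the smallest generator of (Z/13Z)^×.

2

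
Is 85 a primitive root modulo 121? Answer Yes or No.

φ(121) = φ(11^2) = 11·(11−1) = 110 = 2 · 5 · 11.
Test 85^(110/q) mod 121 for each prime factor q of 110:
85^55 ≡ 120 (mod 121)  [q = 2: ≢ 1 ✓]
85^22 ≡ 9 (mod 121)  [q = 5: ≢ 1 ✓]
85^10 ≡ 111 (mod 121)  [q = 11: ≢ 1 ✓]
Every test exponent gives a nontrivial residue, hence 85 generates the full group.

Yes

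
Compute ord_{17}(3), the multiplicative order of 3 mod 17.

By Lagrange's theorem, ord_17(3) divides φ(17) = 17 − 1 = 16 = 2^4.
Divisors of 16: 1, 2, 4, 8, 16.
Test each divisor d:
3^1 ≡ 3
3^2 ≡ 9
3^4 ≡ 13
3^8 ≡ 16
3^16 ≡ 1
The smallest such exponent is 16, so the order of 3 is 16.

16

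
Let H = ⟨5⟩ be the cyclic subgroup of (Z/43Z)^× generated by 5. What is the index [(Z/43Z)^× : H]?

Since 5 ∈ (Z/43Z)^×, its order divides φ(43) = 43 − 1 = 42 = 2 · 3 · 7.
Divisors of 42: 1, 2, 3, 6, 7, 14, 21, 42.
Evaluate successive powers at the divisors of 42:
5^1 ≡ 5
5^2 ≡ 25
5^3 ≡ 39
5^6 ≡ 16
5^7 ≡ 37
5^14 ≡ 36
5^21 ≡ 42
5^42 ≡ 1
Thus |⟨5⟩| = ord(5) = 42.
The index is φ(43) / ord(5) = 42 / 42 = 1.

1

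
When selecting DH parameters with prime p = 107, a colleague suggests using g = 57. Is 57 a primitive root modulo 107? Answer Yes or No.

φ(107) = 107 − 1 = 106 = 2 · 53.
An element g generates (Z/107Z)^× iff g^(106/q) ≢ 1 (mod 107) for each prime q ∈ {2, 53}.
57^53 ≡ 1 (mod 107)  [q = 2: ≡ 1 ✗]
57^2 ≡ 39 (mod 107)  [q = 53: ≢ 1 ✓]
Since 57^53 ≡ 1, the order of 57 divides 53 < 106, so 57 is not a primitive root.

No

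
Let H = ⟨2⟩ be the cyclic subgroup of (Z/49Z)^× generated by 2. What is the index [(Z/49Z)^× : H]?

2

The order of 2 must divide φ(49) = φ(7^2) = 7·(7−1) = 42 = 2 · 3 · 7.
Divisors of 42: 1, 2, 3, 6, 7, 14, 21, 42.
Check 2^d mod 49 for each divisor in increasing order:
2^1 ≡ 2 (mod 49)
2^2 ≡ 4 (mod 49)
2^3 ≡ 8 (mod 49)
2^6 ≡ 15 (mod 49)
2^7 ≡ 30 (mod 49)
2^14 ≡ 18 (mod 49)
2^21 ≡ 1 (mod 49) ✓
So ord_49(2) = 21, hence |⟨2⟩| = 21.
The index is φ(49) / ord(2) = 42 / 21 = 2.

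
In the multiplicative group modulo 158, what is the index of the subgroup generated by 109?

1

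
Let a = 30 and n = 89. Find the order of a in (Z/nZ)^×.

The order of 30 must divide φ(89) = 89 − 1 = 88 = 2^3 · 11.
Divisors of 88: 1, 2, 4, 8, 11, 22, 44, 88.
Check 30^d mod 89 for each divisor in increasing order:
30^1 ≡ 30
30^2 ≡ 10
30^4 ≡ 11
30^8 ≡ 32
30^11 ≡ 77
30^22 ≡ 55
30^44 ≡ 88
30^88 ≡ 1
So ord_89(30) = 88.

88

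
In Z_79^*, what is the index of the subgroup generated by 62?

6

The order of 62 must divide φ(79) = 79 − 1 = 78 = 2 · 3 · 13.
Divisors of 78: 1, 2, 3, 6, 13, 26, 39, 78.
Evaluate successive powers at the divisors of 78:
62^1 ≡ 62 (mod 79)
62^2 ≡ 52 (mod 79)
62^3 ≡ 64 (mod 79)
62^6 ≡ 67 (mod 79)
62^13 ≡ 1 (mod 79) ✓
Thus |⟨62⟩| = ord(62) = 13.
The index is φ(79) / ord(62) = 78 / 13 = 6.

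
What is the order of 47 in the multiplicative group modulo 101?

ord(47) | φ(101) = 101 − 1 = 100 = 2^2 · 5^2.
Divisors of 100: 1, 2, 4, 5, 10, 20, 25, 50, 100.
Evaluate successive powers at the divisors of 100:
47^1 ≡ 47 (mod 101)
47^2 ≡ 88 (mod 101)
47^4 ≡ 68 (mod 101)
47^5 ≡ 65 (mod 101)
47^10 ≡ 84 (mod 101)
47^20 ≡ 87 (mod 101)
47^25 ≡ 100 (mod 101)
47^50 ≡ 1 (mod 101) ✓
Therefore the multiplicative order of 47 modulo 101 is 50.

50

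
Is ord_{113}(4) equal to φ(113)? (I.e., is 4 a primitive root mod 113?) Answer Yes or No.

φ(113) = 113 − 1 = 112 = 2^4 · 7.
4 is a primitive root mod 113 iff 4^(φ(113)/q) ≢ 1 for every prime q | φ(113), i.e. q ∈ {2, 7}.
4^56 ≡ 1 (mod 113)  [q = 2: ≡ 1 ✗]
4^16 ≡ 16 (mod 113)  [q = 7: ≢ 1 ✓]
The check at q = 2 fails, so 4 generates a proper subgroup.

No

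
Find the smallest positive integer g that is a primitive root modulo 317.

φ(317) = 317 − 1 = 316 = 2^2 · 79.
Test candidates g = 2, 3, … against the prime factors q ∈ {2, 79} of φ(317): g is a generator iff g^(316/q) ≢ 1 for every such q.
g = 2: 2^158 ≡ 316; 2^4 ≡ 16 — none is 1, so 2 is a primitive root.
The smallest primitive root modulo 317 is 2.

2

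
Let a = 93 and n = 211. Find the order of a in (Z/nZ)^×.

By Lagrange's theorem, ord_211(93) divides φ(211) = 211 − 1 = 210 = 2 · 3 · 5 · 7.
Divisors of 210: 1, 2, 3, 5, 6, 7, 10, 14, 15, 21, 30, 35, 42, 70, 105, 210.
Test each divisor d:
93^1 ≡ 93
93^2 ≡ 209
93^3 ≡ 25
93^5 ≡ 161
93^6 ≡ 203
93^7 ≡ 100
93^10 ≡ 179
93^14 ≡ 83
93^15 ≡ 123
93^21 ≡ 71
93^30 ≡ 148
93^35 ≡ 196
93^42 ≡ 188
93^70 ≡ 14
93^105 ≡ 1
So ord_211(93) = 105.

105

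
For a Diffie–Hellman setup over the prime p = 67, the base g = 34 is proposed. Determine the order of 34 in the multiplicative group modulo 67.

66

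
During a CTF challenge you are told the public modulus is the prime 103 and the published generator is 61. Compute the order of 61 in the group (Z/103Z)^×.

17

By Lagrange's theorem, ord_103(61) divides φ(103) = 103 − 1 = 102 = 2 · 3 · 17.
Divisors of 102: 1, 2, 3, 6, 17, 34, 51, 102.
Test each divisor d:
61^1 ≡ 61 (mod 103)
61^2 ≡ 13 (mod 103)
61^3 ≡ 72 (mod 103)
61^6 ≡ 34 (mod 103)
61^17 ≡ 1 (mod 103) ✓
The smallest such exponent is 17, so the order of 61 is 17.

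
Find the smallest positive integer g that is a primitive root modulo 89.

3

φ(89) = 89 − 1 = 88 = 2^3 · 11.
g is a primitive root iff g^(88/q) ≢ 1 (mod 89) for each prime q ∈ {2, 11}.
g = 2: 2^44 ≡ 1 — hits 1, so not a primitive root.
g = 3: 3^44 ≡ 88; 3^8 ≡ 64 — none is 1, so 3 is a primitive root.
So 3 is the smallest generator of (Z/89Z)^×.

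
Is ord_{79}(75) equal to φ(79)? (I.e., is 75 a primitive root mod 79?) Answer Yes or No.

φ(79) = 79 − 1 = 78 = 2 · 3 · 13.
An element g generates (Z/79Z)^× iff g^(78/q) ≢ 1 (mod 79) for each prime q ∈ {2, 3, 13}.
75^39 ≡ 78 (mod 79)  [q = 2: ≢ 1 ✓]
75^26 ≡ 55 (mod 79)  [q = 3: ≢ 1 ✓]
75^6 ≡ 67 (mod 79)  [q = 13: ≢ 1 ✓]
None equal 1, so ord_79(75) = 78: 75 is a primitive root.

Yes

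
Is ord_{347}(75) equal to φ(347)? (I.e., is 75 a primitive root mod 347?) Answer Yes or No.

No

φ(347) = 347 − 1 = 346 = 2 · 173.
Test 75^(346/q) mod 347 for each prime factor q of 346:
75^173 ≡ 1 (mod 347)  [q = 2: ≡ 1 ✗]
75^2 ≡ 73 (mod 347)  [q = 173: ≢ 1 ✓]
Since 75^173 ≡ 1, the order of 75 divides 173 < 346, so 75 is not a primitive root.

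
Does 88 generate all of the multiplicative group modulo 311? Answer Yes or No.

Yes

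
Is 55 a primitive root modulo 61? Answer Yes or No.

φ(61) = 61 − 1 = 60 = 2^2 · 3 · 5.
An element g generates (Z/61Z)^× iff g^(60/q) ≢ 1 (mod 61) for each prime q ∈ {2, 3, 5}.
55^30 ≡ 60 (mod 61)  [q = 2: ≢ 1 ✓]
55^20 ≡ 47 (mod 61)  [q = 3: ≢ 1 ✓]
55^12 ≡ 20 (mod 61)  [q = 5: ≢ 1 ✓]
None equal 1, so ord_61(55) = 60: 55 is a primitive root.

Yes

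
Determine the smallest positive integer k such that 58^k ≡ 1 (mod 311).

Since 58 ∈ (Z/311Z)^×, its order divides φ(311) = 311 − 1 = 310 = 2 · 5 · 31.
Divisors of 310: 1, 2, 5, 10, 31, 62, 155, 310.
Evaluate successive powers at the divisors of 310:
58^1 ≡ 58 (mod 311)
58^2 ≡ 254 (mod 311)
58^5 ≡ 287 (mod 311)
58^10 ≡ 265 (mod 311)
58^31 ≡ 95 (mod 311)
58^62 ≡ 6 (mod 311)
58^155 ≡ 310 (mod 311)
58^310 ≡ 1 (mod 311) ✓
So ord_311(58) = 310.

310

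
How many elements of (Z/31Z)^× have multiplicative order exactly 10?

4

φ(31) = 31 − 1 = 30 = 2 · 3 · 5.
Since (Z/31Z)^× is cyclic of order 30, the number of elements of order d is φ(d) when d | 30 and 0 otherwise.
10 = 2 · 5 divides 30, and φ(10) = 4.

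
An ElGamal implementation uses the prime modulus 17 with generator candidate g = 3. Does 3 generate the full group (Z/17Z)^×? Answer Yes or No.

Yes

φ(17) = 17 − 1 = 16 = 2^4.
Test 3^(16/q) mod 17 for each prime factor q of 16:
3^8 ≡ 16 (mod 17)  [q = 2: ≢ 1 ✓]
None equal 1, so ord_17(3) = 16: 3 is a primitive root.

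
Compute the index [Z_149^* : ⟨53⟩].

2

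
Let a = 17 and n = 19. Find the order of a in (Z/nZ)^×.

9

ord(17) | φ(19) = 19 − 1 = 18 = 2 · 3^2.
Divisors of 18: 1, 2, 3, 6, 9, 18.
Evaluate successive powers at the divisors of 18:
17^1 ≡ 17 (mod 19)
17^2 ≡ 4 (mod 19)
17^3 ≡ 11 (mod 19)
17^6 ≡ 7 (mod 19)
17^9 ≡ 1 (mod 19) ✓
So ord_19(17) = 9.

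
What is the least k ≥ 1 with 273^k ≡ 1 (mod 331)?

The order of 273 must divide φ(331) = 331 − 1 = 330 = 2 · 3 · 5 · 11.
Divisors of 330: 1, 2, 3, 5, 6, 10, 11, 15, 22, 30, 33, 55, 66, 110, 165, 330.
Evaluate successive powers at the divisors of 330:
273^1 ≡ 273 (mod 331)
273^2 ≡ 54 (mod 331)
273^3 ≡ 178 (mod 331)
273^5 ≡ 13 (mod 331)
273^6 ≡ 239 (mod 331)
273^10 ≡ 169 (mod 331)
273^11 ≡ 128 (mod 331)
273^15 ≡ 211 (mod 331)
273^22 ≡ 165 (mod 331)
273^30 ≡ 167 (mod 331)
273^33 ≡ 267 (mod 331)
273^55 ≡ 32 (mod 331)
273^66 ≡ 124 (mod 331)
273^110 ≡ 31 (mod 331)
273^165 ≡ 330 (mod 331)
273^330 ≡ 1 (mod 331) ✓
So ord_331(273) = 330.

330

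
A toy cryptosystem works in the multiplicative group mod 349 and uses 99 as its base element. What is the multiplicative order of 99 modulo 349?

The order of 99 must divide φ(349) = 349 − 1 = 348 = 2^2 · 3 · 29.
Divisors of 348: 1, 2, 3, 4, 6, 12, 29, 58, 87, 116, 174, 348.
Evaluate successive powers at the divisors of 348:
99^1 ≡ 99 (mod 349)
99^2 ≡ 29 (mod 349)
99^3 ≡ 79 (mod 349)
99^4 ≡ 143 (mod 349)
99^6 ≡ 308 (mod 349)
99^12 ≡ 285 (mod 349)
99^29 ≡ 24 (mod 349)
99^58 ≡ 227 (mod 349)
99^87 ≡ 213 (mod 349)
99^116 ≡ 226 (mod 349)
99^174 ≡ 348 (mod 349)
99^348 ≡ 1 (mod 349) ✓
The smallest such exponent is 348, so the order of 99 is 348.

348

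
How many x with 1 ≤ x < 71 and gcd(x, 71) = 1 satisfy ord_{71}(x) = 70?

24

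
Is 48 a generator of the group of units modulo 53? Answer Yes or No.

φ(53) = 53 − 1 = 52 = 2^2 · 13.
48 is a primitive root mod 53 iff 48^(φ(53)/q) ≢ 1 for every prime q | φ(53), i.e. q ∈ {2, 13}.
48^26 ≡ 52 (mod 53)  [q = 2: ≢ 1 ✓]
48^4 ≡ 42 (mod 53)  [q = 13: ≢ 1 ✓]
All checks pass, so 48 has order 52 and is a primitive root modulo 53.

Yes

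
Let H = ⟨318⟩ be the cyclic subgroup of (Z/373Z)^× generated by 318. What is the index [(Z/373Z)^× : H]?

12

ord(318) | φ(373) = 373 − 1 = 372 = 2^2 · 3 · 31.
Divisors of 372: 1, 2, 3, 4, 6, 12, 31, 62, 93, 124, 186, 372.
Check 318^d mod 373 for each divisor in increasing order:
318^1 ≡ 318 (mod 373)
318^2 ≡ 41 (mod 373)
318^3 ≡ 356 (mod 373)
318^4 ≡ 189 (mod 373)
318^6 ≡ 289 (mod 373)
318^12 ≡ 342 (mod 373)
318^31 ≡ 1 (mod 373) ✓
Thus |⟨318⟩| = ord(318) = 31.
Index = |(Z/373Z)^×| / |⟨318⟩| = 372 / 31 = 12.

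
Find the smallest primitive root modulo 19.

φ(19) = 19 − 1 = 18 = 2 · 3^2.
Test candidates g = 2, 3, … against the prime factors q ∈ {2, 3} of φ(19): g is a generator iff g^(18/q) ≢ 1 for every such q.
g = 2: 2^9 ≡ 18; 2^6 ≡ 7 — none is 1, so 2 is a primitive root.
Hence the least primitive root of 19 is 2.

2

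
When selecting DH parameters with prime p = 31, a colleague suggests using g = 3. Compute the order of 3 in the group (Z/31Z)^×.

By Lagrange's theorem, ord_31(3) divides φ(31) = 31 − 1 = 30 = 2 · 3 · 5.
Divisors of 30: 1, 2, 3, 5, 6, 10, 15, 30.
Test each divisor d:
3^1 ≡ 3 (mod 31)
3^2 ≡ 9 (mod 31)
3^3 ≡ 27 (mod 31)
3^5 ≡ 26 (mod 31)
3^6 ≡ 16 (mod 31)
3^10 ≡ 25 (mod 31)
3^15 ≡ 30 (mod 31)
3^30 ≡ 1 (mod 31) ✓
Hence ord(3) = 30.

30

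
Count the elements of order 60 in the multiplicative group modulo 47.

0

φ(47) = 47 − 1 = 46 = 2 · 23.
Since (Z/47Z)^× is cyclic of order 46, the number of elements of order d is φ(d) when d | 46 and 0 otherwise.
60 does not divide 46, so no element of (Z/47Z)^× has order 60.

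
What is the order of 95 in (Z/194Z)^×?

ord(95) | φ(194) = φ(2)·φ(97) = 1·96 = 96 = 2^5 · 3.
Divisors of 96: 1, 2, 3, 4, 6, 8, 12, 16, 24, 32, 48, 96.
Compute 95^d (mod 194) for the divisors d until we hit 1:
95^1 ≡ 95 (mod 194)
95^2 ≡ 101 (mod 194)
95^3 ≡ 89 (mod 194)
95^4 ≡ 113 (mod 194)
95^6 ≡ 161 (mod 194)
95^8 ≡ 159 (mod 194)
95^12 ≡ 119 (mod 194)
95^16 ≡ 61 (mod 194)
95^24 ≡ 193 (mod 194)
95^32 ≡ 35 (mod 194)
95^48 ≡ 1 (mod 194) ✓
So ord_194(95) = 48.

48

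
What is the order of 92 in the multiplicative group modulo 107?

53

ord(92) | φ(107) = 107 − 1 = 106 = 2 · 53.
Divisors of 106: 1, 2, 53, 106.
Test each divisor d:
92^1 ≡ 92 (mod 107)
92^2 ≡ 11 (mod 107)
92^53 ≡ 1 (mod 107) ✓
Hence ord(92) = 53.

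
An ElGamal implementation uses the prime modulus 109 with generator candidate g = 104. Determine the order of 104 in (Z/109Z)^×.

The order of 104 must divide φ(109) = 109 − 1 = 108 = 2^2 · 3^3.
Divisors of 108: 1, 2, 3, 4, 6, 9, 12, 18, 27, 36, 54, 108.
Compute 104^d (mod 109) for the divisors d until we hit 1:
104^1 ≡ 104 (mod 109)
104^2 ≡ 25 (mod 109)
104^3 ≡ 93 (mod 109)
104^4 ≡ 80 (mod 109)
104^6 ≡ 38 (mod 109)
104^9 ≡ 46 (mod 109)
104^12 ≡ 27 (mod 109)
104^18 ≡ 45 (mod 109)
104^27 ≡ 108 (mod 109)
104^36 ≡ 63 (mod 109)
104^54 ≡ 1 (mod 109) ✓
The smallest such exponent is 54, so the order of 104 is 54.

54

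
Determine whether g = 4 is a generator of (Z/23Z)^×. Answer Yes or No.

φ(23) = 23 − 1 = 22 = 2 · 11.
4 is a primitive root mod 23 iff 4^(φ(23)/q) ≢ 1 for every prime q | φ(23), i.e. q ∈ {2, 11}.
4^11 ≡ 1 (mod 23)  [q = 2: ≡ 1 ✗]
4^2 ≡ 16 (mod 23)  [q = 11: ≢ 1 ✓]
The check at q = 2 fails, so 4 generates a proper subgroup.

No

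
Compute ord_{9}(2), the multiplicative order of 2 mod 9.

ord(2) | φ(9) = φ(3^2) = 3·(3−1) = 6 = 2 · 3.
Divisors of 6: 1, 2, 3, 6.
Compute 2^d (mod 9) for the divisors d until we hit 1:
2^1 ≡ 2
2^2 ≡ 4
2^3 ≡ 8
2^6 ≡ 1
Hence ord(2) = 6.

6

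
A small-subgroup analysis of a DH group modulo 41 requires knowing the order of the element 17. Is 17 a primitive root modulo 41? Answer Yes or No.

Yes

φ(41) = 41 − 1 = 40 = 2^3 · 5.
17 is a primitive root mod 41 iff 17^(φ(41)/q) ≢ 1 for every prime q | φ(41), i.e. q ∈ {2, 5}.
17^20 ≡ 40 (mod 41)  [q = 2: ≢ 1 ✓]
17^8 ≡ 16 (mod 41)  [q = 5: ≢ 1 ✓]
All checks pass, so 17 has order 40 and is a primitive root modulo 41.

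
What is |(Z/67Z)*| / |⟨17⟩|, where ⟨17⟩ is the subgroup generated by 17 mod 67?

ord(17) | φ(67) = 67 − 1 = 66 = 2 · 3 · 11.
Divisors of 66: 1, 2, 3, 6, 11, 22, 33, 66.
Evaluate successive powers at the divisors of 66:
17^1 ≡ 17
17^2 ≡ 21
17^3 ≡ 22
17^6 ≡ 15
17^11 ≡ 29
17^22 ≡ 37
17^33 ≡ 1
The order of 17 is 33, so the subgroup it generates has 33 elements.
The index is φ(67) / ord(17) = 66 / 33 = 2.

2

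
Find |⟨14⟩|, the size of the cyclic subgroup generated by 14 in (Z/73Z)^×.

The order of 14 must divide φ(73) = 73 − 1 = 72 = 2^3 · 3^2.
Divisors of 72: 1, 2, 3, 4, 6, 8, 9, 12, 18, 24, 36, 72.
Test each divisor d:
14^1 ≡ 14
14^2 ≡ 50
14^3 ≡ 43
14^4 ≡ 18
14^6 ≡ 24
14^8 ≡ 32
14^9 ≡ 10
14^12 ≡ 65
14^18 ≡ 27
14^24 ≡ 64
14^36 ≡ 72
14^72 ≡ 1
The smallest such exponent is 72, so the order of 14 is 72.

72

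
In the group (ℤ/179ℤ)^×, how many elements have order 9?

0

φ(179) = 179 − 1 = 178 = 2 · 89.
(Z/179Z)^× is cyclic (|G| = 178); a cyclic group of order m has exactly φ(d) elements of each order d | m, and none otherwise.
9 does not divide 178, so no element of (Z/179Z)^× has order 9.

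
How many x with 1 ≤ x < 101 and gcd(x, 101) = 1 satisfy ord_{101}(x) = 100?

40

φ(101) = 101 − 1 = 100 = 2^2 · 5^2.
(Z/101Z)^× is cyclic (|G| = 100); a cyclic group of order m has exactly φ(d) elements of each order d | m, and none otherwise.
100 = 2^2 · 5^2 divides 100, and φ(100) = 40.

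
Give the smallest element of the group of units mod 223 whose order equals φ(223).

3

φ(223) = 223 − 1 = 222 = 2 · 3 · 37.
Test candidates g = 2, 3, … against the prime factors q ∈ {2, 3, 37} of φ(223): g is a generator iff g^(222/q) ≢ 1 for every such q.
g = 2: 2^111 ≡ 1 — hits 1, so not a primitive root.
g = 3: 3^111 ≡ 222; 3^74 ≡ 183; 3^6 ≡ 60 — none is 1, so 3 is a primitive root.
The smallest primitive root modulo 223 is 3.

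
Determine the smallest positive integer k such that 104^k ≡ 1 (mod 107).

By Lagrange's theorem, ord_107(104) divides φ(107) = 107 − 1 = 106 = 2 · 53.
Divisors of 106: 1, 2, 53, 106.
Evaluate successive powers at the divisors of 106:
104^1 ≡ 104
104^2 ≡ 9
104^53 ≡ 106
104^106 ≡ 1
Hence ord(104) = 106.

106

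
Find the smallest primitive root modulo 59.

φ(59) = 59 − 1 = 58 = 2 · 29.
Test candidates g = 2, 3, … against the prime factors q ∈ {2, 29} of φ(59): g is a generator iff g^(58/q) ≢ 1 for every such q.
g = 2: 2^29 ≡ 58; 2^2 ≡ 4 — none is 1, so 2 is a primitive root.
So 2 is the smallest generator of (Z/59Z)^×.

2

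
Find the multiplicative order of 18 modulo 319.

140

By Lagrange's theorem, ord_319(18) divides φ(319) = φ(11·29) = (11−1)·(29−1) = 10·28 = 280 = 2^3 · 5 · 7.
Divisors of 280: 1, 2, 4, 5, 7, 8, 10, 14, 20, 28, 35, 40, 56, 70, 140, 280.
Compute 18^d (mod 319) for the divisors d until we hit 1:
18^1 ≡ 18 (mod 319)
18^2 ≡ 5 (mod 319)
18^4 ≡ 25 (mod 319)
18^5 ≡ 131 (mod 319)
18^7 ≡ 17 (mod 319)
18^8 ≡ 306 (mod 319)
18^10 ≡ 254 (mod 319)
18^14 ≡ 289 (mod 319)
18^20 ≡ 78 (mod 319)
18^28 ≡ 262 (mod 319)
18^35 ≡ 307 (mod 319)
18^40 ≡ 23 (mod 319)
18^56 ≡ 59 (mod 319)
18^70 ≡ 144 (mod 319)
18^140 ≡ 1 (mod 319) ✓
The smallest such exponent is 140, so the order of 18 is 140.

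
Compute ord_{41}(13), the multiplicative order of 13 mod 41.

40

By Lagrange's theorem, ord_41(13) divides φ(41) = 41 − 1 = 40 = 2^3 · 5.
Divisors of 40: 1, 2, 4, 5, 8, 10, 20, 40.
Compute 13^d (mod 41) for the divisors d until we hit 1:
13^1 ≡ 13 (mod 41)
13^2 ≡ 5 (mod 41)
13^4 ≡ 25 (mod 41)
13^5 ≡ 38 (mod 41)
13^8 ≡ 10 (mod 41)
13^10 ≡ 9 (mod 41)
13^20 ≡ 40 (mod 41)
13^40 ≡ 1 (mod 41) ✓
Hence ord(13) = 40.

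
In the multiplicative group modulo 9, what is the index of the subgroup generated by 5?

By Lagrange's theorem, ord_9(5) divides φ(9) = φ(3^2) = 3·(3−1) = 6 = 2 · 3.
Divisors of 6: 1, 2, 3, 6.
Compute 5^d (mod 9) for the divisors d until we hit 1:
5^1 ≡ 5
5^2 ≡ 7
5^3 ≡ 8
5^6 ≡ 1
The order of 5 is 6, so the subgroup it generates has 6 elements.
Index = |(Z/9Z)^×| / |⟨5⟩| = 6 / 6 = 1.

1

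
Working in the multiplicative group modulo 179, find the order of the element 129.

89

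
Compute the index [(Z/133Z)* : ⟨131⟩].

The order of 131 must divide φ(133) = φ(7·19) = (7−1)·(19−1) = 6·18 = 108 = 2^2 · 3^3.
Divisors of 108: 1, 2, 3, 4, 6, 9, 12, 18, 27, 36, 54, 108.
Evaluate successive powers at the divisors of 108:
131^1 ≡ 131
131^2 ≡ 4
131^3 ≡ 125
131^4 ≡ 16
131^6 ≡ 64
131^9 ≡ 20
131^12 ≡ 106
131^18 ≡ 1
So ord_133(131) = 18, hence |⟨131⟩| = 18.
Index = |(Z/133Z)^×| / |⟨131⟩| = 108 / 18 = 6.

6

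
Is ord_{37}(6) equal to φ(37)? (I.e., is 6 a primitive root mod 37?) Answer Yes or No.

φ(37) = 37 − 1 = 36 = 2^2 · 3^2.
It suffices to check that the order of 6 is not a proper divisor of 36: compute 6^(36/q) for q ∈ {2, 3}.
6^18 ≡ 36 (mod 37)  [q = 2: ≢ 1 ✓]
6^12 ≡ 1 (mod 37)  [q = 3: ≡ 1 ✗]
6^12 ≡ 1 shows ord(6) | 12, strictly less than φ(37); not a primitive root.

No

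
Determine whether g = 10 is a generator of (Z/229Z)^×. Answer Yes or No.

Yes

φ(229) = 229 − 1 = 228 = 2^2 · 3 · 19.
An element g generates (Z/229Z)^× iff g^(228/q) ≢ 1 (mod 229) for each prime q ∈ {2, 3, 19}.
10^114 ≡ 228 (mod 229)  [q = 2: ≢ 1 ✓]
10^76 ≡ 94 (mod 229)  [q = 3: ≢ 1 ✓]
10^12 ≡ 17 (mod 229)  [q = 19: ≢ 1 ✓]
Every test exponent gives a nontrivial residue, hence 10 generates the full group.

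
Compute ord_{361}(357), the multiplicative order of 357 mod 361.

342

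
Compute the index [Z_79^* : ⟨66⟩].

ord(66) | φ(79) = 79 − 1 = 78 = 2 · 3 · 13.
Divisors of 78: 1, 2, 3, 6, 13, 26, 39, 78.
Check 66^d mod 79 for each divisor in increasing order:
66^1 ≡ 66 (mod 79)
66^2 ≡ 11 (mod 79)
66^3 ≡ 15 (mod 79)
66^6 ≡ 67 (mod 79)
66^13 ≡ 24 (mod 79)
66^26 ≡ 23 (mod 79)
66^39 ≡ 78 (mod 79)
66^78 ≡ 1 (mod 79) ✓
So ord_79(66) = 78, hence |⟨66⟩| = 78.
Index = |(Z/79Z)^×| / |⟨66⟩| = 78 / 78 = 1.

1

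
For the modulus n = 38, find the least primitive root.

φ(38) = φ(2)·φ(19) = 1·18 = 18 = 2 · 3^2.
g is a primitive root iff g^(18/q) ≢ 1 (mod 38) for each prime q ∈ {2, 3}.
g = 2: gcd(2, 38) = 2 > 1, not a unit — skip.
g = 3: 3^9 ≡ 37; 3^6 ≡ 7 — none is 1, so 3 is a primitive root.
The smallest primitive root modulo 38 is 3.

3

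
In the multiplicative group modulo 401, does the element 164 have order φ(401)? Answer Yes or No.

φ(401) = 401 − 1 = 400 = 2^4 · 5^2.
It suffices to check that the order of 164 is not a proper divisor of 400: compute 164^(400/q) for q ∈ {2, 5}.
164^200 ≡ 1 (mod 401)  [q = 2: ≡ 1 ✗]
164^80 ≡ 1 (mod 401)  [q = 5: ≡ 1 ✗]
164^200 ≡ 1 shows ord(164) | 200, strictly less than φ(401); not a primitive root.

No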